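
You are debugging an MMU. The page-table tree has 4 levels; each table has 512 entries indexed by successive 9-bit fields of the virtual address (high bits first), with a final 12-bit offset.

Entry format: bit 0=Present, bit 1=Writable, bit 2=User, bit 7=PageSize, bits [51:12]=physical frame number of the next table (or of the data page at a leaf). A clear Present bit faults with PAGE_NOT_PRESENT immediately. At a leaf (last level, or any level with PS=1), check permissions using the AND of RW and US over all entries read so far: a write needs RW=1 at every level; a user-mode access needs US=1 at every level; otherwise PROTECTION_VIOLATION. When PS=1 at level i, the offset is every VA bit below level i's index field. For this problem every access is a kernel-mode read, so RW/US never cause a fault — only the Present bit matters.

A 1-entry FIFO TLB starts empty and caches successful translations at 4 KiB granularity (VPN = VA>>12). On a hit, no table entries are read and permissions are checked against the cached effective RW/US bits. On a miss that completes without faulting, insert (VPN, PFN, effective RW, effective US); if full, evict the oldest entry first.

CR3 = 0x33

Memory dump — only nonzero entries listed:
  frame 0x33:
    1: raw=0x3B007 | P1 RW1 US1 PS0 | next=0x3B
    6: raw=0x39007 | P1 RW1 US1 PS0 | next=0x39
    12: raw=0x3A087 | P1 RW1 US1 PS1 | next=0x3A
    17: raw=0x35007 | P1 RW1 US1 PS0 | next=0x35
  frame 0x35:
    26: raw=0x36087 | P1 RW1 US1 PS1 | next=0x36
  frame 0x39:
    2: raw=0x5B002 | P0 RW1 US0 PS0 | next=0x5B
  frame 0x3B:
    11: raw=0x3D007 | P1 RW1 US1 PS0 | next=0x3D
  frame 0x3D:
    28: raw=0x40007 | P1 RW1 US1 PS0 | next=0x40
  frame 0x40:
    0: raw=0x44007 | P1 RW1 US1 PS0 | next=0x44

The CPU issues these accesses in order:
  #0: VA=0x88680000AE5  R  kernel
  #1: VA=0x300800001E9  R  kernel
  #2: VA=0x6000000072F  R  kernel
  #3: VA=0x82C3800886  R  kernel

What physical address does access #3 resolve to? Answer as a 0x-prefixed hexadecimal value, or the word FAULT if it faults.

Per-access translation:
#0 VA=0x88680000AE5 (r,kernel):
  lvl0: tbl 0x33, slot 17 ⇒ 0x35007 (P1/RW1/US1/PS0)
  lvl1: tbl 0x35, slot 26 ⇒ 0x36087 (P1/RW1/US1/PS1)
  → PA=0x36AE5 (huge @L1)  (2 entries read)
#1 VA=0x300800001E9 (r,kernel):
  lvl0: tbl 0x33, slot 6 ⇒ 0x39007 (P1/RW1/US1/PS0)
  lvl1: tbl 0x39, slot 2 ⇒ 0x5B002 (P0/RW1/US0/PS0)
  ⇒ fault: PAGE_NOT_PRESENT  — 2 lookups
#2 VA=0x6000000072F (r,kernel):
  lvl0: tbl 0x33, slot 12 ⇒ 0x3A087 (P1/RW1/US1/PS1)
  → PA=0x3A72F (huge @L0)  (1 entries read)
#3 VA=0x82C3800886 (r,kernel):
  lvl0: tbl 0x33, slot 1 ⇒ 0x3B007 (P1/RW1/US1/PS0)
  lvl1: tbl 0x3B, slot 11 ⇒ 0x3D007 (P1/RW1/US1/PS0)
  lvl2: tbl 0x3D, slot 28 ⇒ 0x40007 (P1/RW1/US1/PS0)
  lvl3: tbl 0x40, slot 0 ⇒ 0x44007 (P1/RW1/US1/PS0)
  → PA=0x44886  (4 entries read)

Access #3 PA: 0x44886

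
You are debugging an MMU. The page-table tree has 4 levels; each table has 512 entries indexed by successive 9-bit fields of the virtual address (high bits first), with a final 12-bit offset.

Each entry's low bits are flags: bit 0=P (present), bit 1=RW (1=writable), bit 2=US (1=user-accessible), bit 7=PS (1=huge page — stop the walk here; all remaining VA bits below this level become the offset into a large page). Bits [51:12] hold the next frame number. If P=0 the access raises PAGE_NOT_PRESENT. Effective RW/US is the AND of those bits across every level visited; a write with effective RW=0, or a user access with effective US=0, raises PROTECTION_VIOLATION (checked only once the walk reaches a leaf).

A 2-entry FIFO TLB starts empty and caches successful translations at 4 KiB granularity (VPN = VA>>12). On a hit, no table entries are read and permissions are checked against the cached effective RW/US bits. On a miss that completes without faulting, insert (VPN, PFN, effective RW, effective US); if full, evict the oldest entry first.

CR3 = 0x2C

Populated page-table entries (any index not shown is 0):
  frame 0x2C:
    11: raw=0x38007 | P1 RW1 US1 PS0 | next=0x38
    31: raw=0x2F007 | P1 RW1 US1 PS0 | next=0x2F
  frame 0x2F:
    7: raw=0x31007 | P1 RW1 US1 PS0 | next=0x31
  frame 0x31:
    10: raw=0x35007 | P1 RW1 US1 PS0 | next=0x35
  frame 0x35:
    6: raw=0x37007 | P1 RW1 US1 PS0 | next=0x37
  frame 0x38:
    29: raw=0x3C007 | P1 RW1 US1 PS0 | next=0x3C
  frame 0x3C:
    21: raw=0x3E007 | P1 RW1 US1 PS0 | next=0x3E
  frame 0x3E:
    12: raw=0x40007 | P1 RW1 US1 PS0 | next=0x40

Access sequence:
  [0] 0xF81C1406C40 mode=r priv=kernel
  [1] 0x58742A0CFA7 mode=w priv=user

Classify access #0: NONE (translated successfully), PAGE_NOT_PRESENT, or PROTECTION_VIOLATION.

Per-access translation:
#0 VA=0xF81C1406C40 (r,kernel):
  [0] read 0x2C idx=31: raw=0x2F007 flags P=1 W=1 U=1 S=0
  [1] read 0x2F idx=7: raw=0x31007 flags P=1 W=1 U=1 S=0
  [2] read 0x31 idx=10: raw=0x35007 flags P=1 W=1 U=1 S=0
  [3] read 0x35 idx=6: raw=0x37007 flags P=1 W=1 U=1 S=0
  ⇒ phys 0x37C40  [4 reads]
#1 VA=0x58742A0CFA7 (w,user):
  [0] read 0x2C idx=11: raw=0x38007 flags P=1 W=1 U=1 S=0
  [1] read 0x38 idx=29: raw=0x3C007 flags P=1 W=1 U=1 S=0
  [2] read 0x3C idx=21: raw=0x3E007 flags P=1 W=1 U=1 S=0
  [3] read 0x3E idx=12: raw=0x40007 flags P=1 W=1 U=1 S=0
  ⇒ phys 0x40FA7  [4 reads]

Access #0 fault: NONE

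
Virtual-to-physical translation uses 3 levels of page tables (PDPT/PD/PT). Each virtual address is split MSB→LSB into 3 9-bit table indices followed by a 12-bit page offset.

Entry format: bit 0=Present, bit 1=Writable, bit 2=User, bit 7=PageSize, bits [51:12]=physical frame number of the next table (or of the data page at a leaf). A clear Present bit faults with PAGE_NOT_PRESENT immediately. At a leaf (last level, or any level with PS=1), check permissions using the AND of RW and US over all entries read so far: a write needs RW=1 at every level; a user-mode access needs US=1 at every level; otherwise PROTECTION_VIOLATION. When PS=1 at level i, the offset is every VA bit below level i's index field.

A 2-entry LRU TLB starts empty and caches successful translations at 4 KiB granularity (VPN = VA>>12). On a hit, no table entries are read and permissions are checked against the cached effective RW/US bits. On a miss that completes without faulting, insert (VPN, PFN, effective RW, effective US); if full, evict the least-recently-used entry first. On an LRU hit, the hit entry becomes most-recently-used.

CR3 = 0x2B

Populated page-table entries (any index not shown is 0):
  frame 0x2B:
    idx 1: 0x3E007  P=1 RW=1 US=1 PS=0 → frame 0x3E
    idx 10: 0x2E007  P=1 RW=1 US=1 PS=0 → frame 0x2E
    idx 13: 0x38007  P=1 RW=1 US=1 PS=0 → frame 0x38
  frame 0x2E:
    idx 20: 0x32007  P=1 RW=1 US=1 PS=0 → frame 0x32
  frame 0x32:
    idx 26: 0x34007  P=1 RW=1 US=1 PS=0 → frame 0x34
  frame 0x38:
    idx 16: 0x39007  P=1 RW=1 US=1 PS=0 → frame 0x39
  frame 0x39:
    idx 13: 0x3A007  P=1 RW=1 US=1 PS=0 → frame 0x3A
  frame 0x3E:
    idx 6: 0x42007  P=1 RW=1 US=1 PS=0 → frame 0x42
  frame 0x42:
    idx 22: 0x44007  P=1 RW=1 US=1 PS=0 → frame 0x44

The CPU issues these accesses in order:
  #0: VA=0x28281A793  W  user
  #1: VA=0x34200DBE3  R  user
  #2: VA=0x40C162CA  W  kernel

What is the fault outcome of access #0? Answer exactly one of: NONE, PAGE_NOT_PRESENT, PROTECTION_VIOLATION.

Per-access translation:
#0 VA=0x28281A793 (w,user):
  L0 @0x2B[10] → 0x2E007  P=1,RW=1,US=1,PS=0
  L1 @0x2E[20] → 0x32007  P=1,RW=1,US=1,PS=0
  L2 @0x32[26] → 0x34007  P=1,RW=1,US=1,PS=0
  → PA=0x34793  (3 entries read)
#1 VA=0x34200DBE3 (r,user):
  L0 @0x2B[13] → 0x38007  P=1,RW=1,US=1,PS=0
  L1 @0x38[16] → 0x39007  P=1,RW=1,US=1,PS=0
  L2 @0x39[13] → 0x3A007  P=1,RW=1,US=1,PS=0
  → PA=0x3ABE3  (3 entries read)
#2 VA=0x40C162CA (w,kernel):
  L0 @0x2B[1] → 0x3E007  P=1,RW=1,US=1,PS=0
  L1 @0x3E[6] → 0x42007  P=1,RW=1,US=1,PS=0
  L2 @0x42[22] → 0x44007  P=1,RW=1,US=1,PS=0
  → PA=0x442CA  (3 entries read)

Access #0 fault: NONE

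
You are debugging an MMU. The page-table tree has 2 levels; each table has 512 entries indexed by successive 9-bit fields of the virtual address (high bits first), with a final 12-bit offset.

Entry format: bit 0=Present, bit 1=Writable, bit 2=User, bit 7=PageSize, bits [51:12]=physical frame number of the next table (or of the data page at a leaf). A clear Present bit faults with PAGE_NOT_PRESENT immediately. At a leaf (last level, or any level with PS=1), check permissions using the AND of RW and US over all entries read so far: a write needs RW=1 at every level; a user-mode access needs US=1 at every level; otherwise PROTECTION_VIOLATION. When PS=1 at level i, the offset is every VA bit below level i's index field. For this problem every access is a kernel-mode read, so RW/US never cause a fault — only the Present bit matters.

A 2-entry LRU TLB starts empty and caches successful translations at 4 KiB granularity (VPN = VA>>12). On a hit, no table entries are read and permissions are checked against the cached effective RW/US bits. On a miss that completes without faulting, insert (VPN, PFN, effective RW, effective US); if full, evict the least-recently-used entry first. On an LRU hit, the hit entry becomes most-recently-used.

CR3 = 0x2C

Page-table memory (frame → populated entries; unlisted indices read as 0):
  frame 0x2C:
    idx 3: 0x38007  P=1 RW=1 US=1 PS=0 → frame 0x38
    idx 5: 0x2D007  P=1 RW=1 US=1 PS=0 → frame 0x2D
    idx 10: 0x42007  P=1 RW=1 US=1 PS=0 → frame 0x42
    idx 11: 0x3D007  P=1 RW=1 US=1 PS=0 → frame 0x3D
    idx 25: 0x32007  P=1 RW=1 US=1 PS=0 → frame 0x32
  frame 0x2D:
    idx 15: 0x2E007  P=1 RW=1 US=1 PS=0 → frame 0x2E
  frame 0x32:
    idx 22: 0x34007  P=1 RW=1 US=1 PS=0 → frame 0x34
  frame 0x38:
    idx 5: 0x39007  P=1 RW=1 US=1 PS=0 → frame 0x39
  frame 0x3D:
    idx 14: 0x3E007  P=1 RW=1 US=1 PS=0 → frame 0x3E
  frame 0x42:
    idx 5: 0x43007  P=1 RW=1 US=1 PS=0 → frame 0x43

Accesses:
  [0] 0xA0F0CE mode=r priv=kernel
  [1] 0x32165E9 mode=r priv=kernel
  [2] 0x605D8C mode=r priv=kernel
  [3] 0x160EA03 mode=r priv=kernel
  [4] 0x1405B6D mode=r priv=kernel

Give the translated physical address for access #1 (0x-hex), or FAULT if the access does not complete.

Trace:
#0 VA=0xA0F0CE (r,kernel):
  L0: frame=0x2C idx=5 entry=0x2D007 [P=1 RW=1 US=1 PS=0]
  L1: frame=0x2D idx=15 entry=0x2E007 [P=1 RW=1 US=1 PS=0]
  ⇒ phys 0x2E0CE  [2 reads]
#1 VA=0x32165E9 (r,kernel):
  L0: frame=0x2C idx=25 entry=0x32007 [P=1 RW=1 US=1 PS=0]
  L1: frame=0x32 idx=22 entry=0x34007 [P=1 RW=1 US=1 PS=0]
  ⇒ phys 0x345E9  [2 reads]
#2 VA=0x605D8C (r,kernel):
  L0: frame=0x2C idx=3 entry=0x38007 [P=1 RW=1 US=1 PS=0]
  L1: frame=0x38 idx=5 entry=0x39007 [P=1 RW=1 US=1 PS=0]
  ⇒ phys 0x39D8C  [2 reads]
#3 VA=0x160EA03 (r,kernel):
  L0: frame=0x2C idx=11 entry=0x3D007 [P=1 RW=1 US=1 PS=0]
  L1: frame=0x3D idx=14 entry=0x3E007 [P=1 RW=1 US=1 PS=0]
  ⇒ phys 0x3EA03  [2 reads]
#4 VA=0x1405B6D (r,kernel):
  L0: frame=0x2C idx=10 entry=0x42007 [P=1 RW=1 US=1 PS=0]
  L1: frame=0x42 idx=5 entry=0x43007 [P=1 RW=1 US=1 PS=0]
  ⇒ phys 0x43B6D  [2 reads]

Access #1 PA: 0x345E9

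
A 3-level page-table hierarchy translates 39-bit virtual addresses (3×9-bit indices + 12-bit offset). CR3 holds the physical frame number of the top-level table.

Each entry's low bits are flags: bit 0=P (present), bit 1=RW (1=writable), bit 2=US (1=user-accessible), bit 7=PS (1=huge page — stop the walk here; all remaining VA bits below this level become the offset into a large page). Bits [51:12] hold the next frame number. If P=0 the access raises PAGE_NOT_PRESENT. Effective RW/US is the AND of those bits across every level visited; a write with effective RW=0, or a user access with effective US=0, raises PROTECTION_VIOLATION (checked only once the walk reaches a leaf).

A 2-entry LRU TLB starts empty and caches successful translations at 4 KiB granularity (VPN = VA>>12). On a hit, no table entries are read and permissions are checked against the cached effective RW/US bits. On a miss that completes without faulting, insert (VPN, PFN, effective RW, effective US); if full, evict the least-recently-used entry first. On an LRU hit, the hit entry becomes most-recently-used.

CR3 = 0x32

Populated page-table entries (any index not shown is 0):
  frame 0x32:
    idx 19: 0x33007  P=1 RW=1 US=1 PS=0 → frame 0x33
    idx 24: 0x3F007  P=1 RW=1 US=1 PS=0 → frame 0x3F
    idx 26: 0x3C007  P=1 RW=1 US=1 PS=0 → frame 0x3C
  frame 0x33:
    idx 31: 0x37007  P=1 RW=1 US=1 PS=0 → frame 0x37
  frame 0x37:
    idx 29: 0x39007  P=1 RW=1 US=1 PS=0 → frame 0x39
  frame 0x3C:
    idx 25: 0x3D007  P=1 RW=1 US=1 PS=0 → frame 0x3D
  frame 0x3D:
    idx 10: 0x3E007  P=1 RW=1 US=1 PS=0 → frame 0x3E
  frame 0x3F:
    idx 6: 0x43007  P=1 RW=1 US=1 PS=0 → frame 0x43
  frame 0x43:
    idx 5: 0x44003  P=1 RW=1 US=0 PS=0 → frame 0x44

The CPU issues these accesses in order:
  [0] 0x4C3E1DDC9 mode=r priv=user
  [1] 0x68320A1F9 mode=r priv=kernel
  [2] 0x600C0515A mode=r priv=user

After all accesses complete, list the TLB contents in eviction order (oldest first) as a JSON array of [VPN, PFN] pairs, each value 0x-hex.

Trace:
#0 VA=0x4C3E1DDC9 (r,user):
  L0: frame=0x32 idx=19 entry=0x33007 [P=1 RW=1 US=1 PS=0]
  L1: frame=0x33 idx=31 entry=0x37007 [P=1 RW=1 US=1 PS=0]
  L2: frame=0x37 idx=29 entry=0x39007 [P=1 RW=1 US=1 PS=0]
  ✓ 0x39DC9  — 3 lookups
#1 VA=0x68320A1F9 (r,kernel):
  L0: frame=0x32 idx=26 entry=0x3C007 [P=1 RW=1 US=1 PS=0]
  L1: frame=0x3C idx=25 entry=0x3D007 [P=1 RW=1 US=1 PS=0]
  L2: frame=0x3D idx=10 entry=0x3E007 [P=1 RW=1 US=1 PS=0]
  ✓ 0x3E1F9  — 3 lookups
#2 VA=0x600C0515A (r,user):
  L0: frame=0x32 idx=24 entry=0x3F007 [P=1 RW=1 US=1 PS=0]
  L1: frame=0x3F idx=6 entry=0x43007 [P=1 RW=1 US=1 PS=0]
  L2: frame=0x43 idx=5 entry=0x44003 [P=1 RW=1 US=0 PS=0]
  ⇒ fault: PROTECTION_VIOLATION  — 3 lookups

TLB: [["0x4C3E1D", "0x39"], ["0x68320A", "0x3E"]]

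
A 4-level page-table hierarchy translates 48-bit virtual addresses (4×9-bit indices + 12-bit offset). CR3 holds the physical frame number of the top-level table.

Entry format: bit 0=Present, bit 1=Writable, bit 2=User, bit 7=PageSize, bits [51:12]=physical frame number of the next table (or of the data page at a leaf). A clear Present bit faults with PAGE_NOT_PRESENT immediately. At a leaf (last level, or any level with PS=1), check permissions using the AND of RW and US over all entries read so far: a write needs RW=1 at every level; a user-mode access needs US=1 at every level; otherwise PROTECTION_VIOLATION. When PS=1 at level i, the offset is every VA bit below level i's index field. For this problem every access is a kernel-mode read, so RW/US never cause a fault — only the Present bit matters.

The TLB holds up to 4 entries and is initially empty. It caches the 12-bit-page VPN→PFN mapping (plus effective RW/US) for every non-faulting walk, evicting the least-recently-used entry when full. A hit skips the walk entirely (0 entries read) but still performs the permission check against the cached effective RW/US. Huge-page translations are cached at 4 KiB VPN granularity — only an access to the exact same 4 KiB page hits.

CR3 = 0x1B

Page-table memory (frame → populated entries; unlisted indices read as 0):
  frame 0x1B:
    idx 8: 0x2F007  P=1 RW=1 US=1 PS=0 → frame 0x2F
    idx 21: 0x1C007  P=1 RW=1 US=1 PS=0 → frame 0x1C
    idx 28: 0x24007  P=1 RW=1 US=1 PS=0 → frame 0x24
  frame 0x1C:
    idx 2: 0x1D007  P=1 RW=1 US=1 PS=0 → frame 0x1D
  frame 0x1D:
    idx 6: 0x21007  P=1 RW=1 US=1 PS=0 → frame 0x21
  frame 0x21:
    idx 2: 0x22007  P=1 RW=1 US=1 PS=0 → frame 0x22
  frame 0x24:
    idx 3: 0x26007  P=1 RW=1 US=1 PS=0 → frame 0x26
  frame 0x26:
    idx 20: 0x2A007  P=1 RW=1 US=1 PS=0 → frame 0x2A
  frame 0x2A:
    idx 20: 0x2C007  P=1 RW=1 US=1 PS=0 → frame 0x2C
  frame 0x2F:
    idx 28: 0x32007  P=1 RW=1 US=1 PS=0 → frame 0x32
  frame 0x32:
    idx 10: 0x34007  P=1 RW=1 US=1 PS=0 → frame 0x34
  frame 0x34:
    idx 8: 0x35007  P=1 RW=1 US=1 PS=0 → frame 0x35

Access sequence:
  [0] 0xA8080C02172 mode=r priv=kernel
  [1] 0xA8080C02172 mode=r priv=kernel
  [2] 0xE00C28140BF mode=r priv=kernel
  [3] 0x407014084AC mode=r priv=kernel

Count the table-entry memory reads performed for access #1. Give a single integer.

Per-access translation:
#0 VA=0xA8080C02172 (r,kernel):
  lvl0: tbl 0x1B, slot 21 ⇒ 0x1C007 (P1/RW1/US1/PS0)
  lvl1: tbl 0x1C, slot 2 ⇒ 0x1D007 (P1/RW1/US1/PS0)
  lvl2: tbl 0x1D, slot 6 ⇒ 0x21007 (P1/RW1/US1/PS0)
  lvl3: tbl 0x21, slot 2 ⇒ 0x22007 (P1/RW1/US1/PS0)
  ✓ 0x22172  — 4 lookups
#1 VA=0xA8080C02172 (r,kernel):
  TLB hit vpn=0xA8080C02 → PA=0x22172
#2 VA=0xE00C28140BF (r,kernel):
  lvl0: tbl 0x1B, slot 28 ⇒ 0x24007 (P1/RW1/US1/PS0)
  lvl1: tbl 0x24, slot 3 ⇒ 0x26007 (P1/RW1/US1/PS0)
  lvl2: tbl 0x26, slot 20 ⇒ 0x2A007 (P1/RW1/US1/PS0)
  lvl3: tbl 0x2A, slot 20 ⇒ 0x2C007 (P1/RW1/US1/PS0)
  ✓ 0x2C0BF  — 4 lookups
#3 VA=0x407014084AC (r,kernel):
  lvl0: tbl 0x1B, slot 8 ⇒ 0x2F007 (P1/RW1/US1/PS0)
  lvl1: tbl 0x2F, slot 28 ⇒ 0x32007 (P1/RW1/US1/PS0)
  lvl2: tbl 0x32, slot 10 ⇒ 0x34007 (P1/RW1/US1/PS0)
  lvl3: tbl 0x34, slot 8 ⇒ 0x35007 (P1/RW1/US1/PS0)
  ✓ 0x354AC  — 4 lookups

Entries read for #1: 0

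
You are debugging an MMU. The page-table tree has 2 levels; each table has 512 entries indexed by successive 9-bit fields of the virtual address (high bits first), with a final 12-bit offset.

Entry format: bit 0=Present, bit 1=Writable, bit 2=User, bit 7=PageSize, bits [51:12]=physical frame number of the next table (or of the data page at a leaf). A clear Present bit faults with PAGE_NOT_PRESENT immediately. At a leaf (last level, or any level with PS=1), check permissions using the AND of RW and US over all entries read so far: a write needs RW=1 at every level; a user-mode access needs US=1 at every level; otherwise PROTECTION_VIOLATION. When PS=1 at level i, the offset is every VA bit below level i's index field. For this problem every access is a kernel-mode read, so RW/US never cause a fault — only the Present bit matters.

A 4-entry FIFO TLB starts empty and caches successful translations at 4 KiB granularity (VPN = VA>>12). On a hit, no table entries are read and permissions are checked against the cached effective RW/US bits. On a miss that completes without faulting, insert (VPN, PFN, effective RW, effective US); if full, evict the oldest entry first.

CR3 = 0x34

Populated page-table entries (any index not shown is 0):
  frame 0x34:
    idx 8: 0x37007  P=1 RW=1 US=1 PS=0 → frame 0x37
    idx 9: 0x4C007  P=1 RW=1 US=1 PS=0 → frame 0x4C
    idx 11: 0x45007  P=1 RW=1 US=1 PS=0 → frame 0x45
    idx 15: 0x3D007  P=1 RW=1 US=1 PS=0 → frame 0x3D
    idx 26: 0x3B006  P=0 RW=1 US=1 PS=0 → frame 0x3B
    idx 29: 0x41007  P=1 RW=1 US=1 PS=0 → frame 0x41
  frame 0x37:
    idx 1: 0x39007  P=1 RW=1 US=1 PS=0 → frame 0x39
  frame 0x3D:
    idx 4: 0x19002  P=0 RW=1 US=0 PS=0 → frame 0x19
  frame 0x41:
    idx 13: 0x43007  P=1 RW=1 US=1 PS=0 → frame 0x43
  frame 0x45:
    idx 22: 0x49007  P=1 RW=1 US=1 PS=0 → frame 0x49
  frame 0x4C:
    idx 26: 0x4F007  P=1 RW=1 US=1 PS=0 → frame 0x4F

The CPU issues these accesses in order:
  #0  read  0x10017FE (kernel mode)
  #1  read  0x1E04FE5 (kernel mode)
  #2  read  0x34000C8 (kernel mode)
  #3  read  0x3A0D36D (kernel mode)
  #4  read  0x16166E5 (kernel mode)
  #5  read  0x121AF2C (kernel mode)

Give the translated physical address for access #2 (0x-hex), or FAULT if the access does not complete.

Walk each access:
#0 VA=0x10017FE (r,kernel):
  L0 @0x34[8] → 0x37007  P=1,RW=1,US=1,PS=0
  L1 @0x37[1] → 0x39007  P=1,RW=1,US=1,PS=0
  → PA=0x397FE  (2 entries read)
#1 VA=0x1E04FE5 (r,kernel):
  L0 @0x34[15] → 0x3D007  P=1,RW=1,US=1,PS=0
  L1 @0x3D[4] → 0x19002  P=0,RW=1,US=0,PS=0
  → PAGE_NOT_PRESENT  (2 entries read)
#2 VA=0x34000C8 (r,kernel):
  L0 @0x34[26] → 0x3B006  P=0,RW=1,US=1,PS=0
  → PAGE_NOT_PRESENT  (1 entries read)
#3 VA=0x3A0D36D (r,kernel):
  L0 @0x34[29] → 0x41007  P=1,RW=1,US=1,PS=0
  L1 @0x41[13] → 0x43007  P=1,RW=1,US=1,PS=0
  → PA=0x4336D  (2 entries read)
#4 VA=0x16166E5 (r,kernel):
  L0 @0x34[11] → 0x45007  P=1,RW=1,US=1,PS=0
  L1 @0x45[22] → 0x49007  P=1,RW=1,US=1,PS=0
  → PA=0x496E5  (2 entries read)
#5 VA=0x121AF2C (r,kernel):
  L0 @0x34[9] → 0x4C007  P=1,RW=1,US=1,PS=0
  L1 @0x4C[26] → 0x4F007  P=1,RW=1,US=1,PS=0
  → PA=0x4FF2C  (2 entries read)

Access #2 PA: FAULT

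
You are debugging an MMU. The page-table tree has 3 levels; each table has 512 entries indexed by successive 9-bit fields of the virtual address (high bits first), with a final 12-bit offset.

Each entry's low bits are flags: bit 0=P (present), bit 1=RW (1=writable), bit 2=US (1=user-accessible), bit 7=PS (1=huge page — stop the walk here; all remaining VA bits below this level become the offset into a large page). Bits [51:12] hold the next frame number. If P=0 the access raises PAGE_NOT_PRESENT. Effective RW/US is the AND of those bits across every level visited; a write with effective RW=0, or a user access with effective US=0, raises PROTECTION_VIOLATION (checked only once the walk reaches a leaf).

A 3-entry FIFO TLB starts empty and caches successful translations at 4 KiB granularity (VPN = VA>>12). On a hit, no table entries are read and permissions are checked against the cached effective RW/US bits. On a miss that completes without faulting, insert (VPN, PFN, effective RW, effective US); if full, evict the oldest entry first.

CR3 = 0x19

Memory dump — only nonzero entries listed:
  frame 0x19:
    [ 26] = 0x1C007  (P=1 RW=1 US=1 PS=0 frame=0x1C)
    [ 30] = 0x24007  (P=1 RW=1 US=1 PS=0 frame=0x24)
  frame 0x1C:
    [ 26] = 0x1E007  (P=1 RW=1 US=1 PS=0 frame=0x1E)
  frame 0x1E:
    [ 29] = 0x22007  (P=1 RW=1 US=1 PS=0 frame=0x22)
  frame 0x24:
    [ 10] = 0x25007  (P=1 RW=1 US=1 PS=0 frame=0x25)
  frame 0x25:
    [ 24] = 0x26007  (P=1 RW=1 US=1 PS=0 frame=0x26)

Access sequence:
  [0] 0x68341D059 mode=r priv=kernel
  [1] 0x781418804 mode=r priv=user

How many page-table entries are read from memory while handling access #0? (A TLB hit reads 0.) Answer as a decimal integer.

Per-access translation:
#0 VA=0x68341D059 (r,kernel):
  [0] read 0x19 idx=26: raw=0x1C007 flags P=1 W=1 U=1 S=0
  [1] read 0x1C idx=26: raw=0x1E007 flags P=1 W=1 U=1 S=0
  [2] read 0x1E idx=29: raw=0x22007 flags P=1 W=1 U=1 S=0
  → PA=0x22059  (3 entries read)
#1 VA=0x781418804 (r,user):
  [0] read 0x19 idx=30: raw=0x24007 flags P=1 W=1 U=1 S=0
  [1] read 0x24 idx=10: raw=0x25007 flags P=1 W=1 U=1 S=0
  [2] read 0x25 idx=24: raw=0x26007 flags P=1 W=1 U=1 S=0
  → PA=0x26804  (3 entries read)

Entries read for #0: 3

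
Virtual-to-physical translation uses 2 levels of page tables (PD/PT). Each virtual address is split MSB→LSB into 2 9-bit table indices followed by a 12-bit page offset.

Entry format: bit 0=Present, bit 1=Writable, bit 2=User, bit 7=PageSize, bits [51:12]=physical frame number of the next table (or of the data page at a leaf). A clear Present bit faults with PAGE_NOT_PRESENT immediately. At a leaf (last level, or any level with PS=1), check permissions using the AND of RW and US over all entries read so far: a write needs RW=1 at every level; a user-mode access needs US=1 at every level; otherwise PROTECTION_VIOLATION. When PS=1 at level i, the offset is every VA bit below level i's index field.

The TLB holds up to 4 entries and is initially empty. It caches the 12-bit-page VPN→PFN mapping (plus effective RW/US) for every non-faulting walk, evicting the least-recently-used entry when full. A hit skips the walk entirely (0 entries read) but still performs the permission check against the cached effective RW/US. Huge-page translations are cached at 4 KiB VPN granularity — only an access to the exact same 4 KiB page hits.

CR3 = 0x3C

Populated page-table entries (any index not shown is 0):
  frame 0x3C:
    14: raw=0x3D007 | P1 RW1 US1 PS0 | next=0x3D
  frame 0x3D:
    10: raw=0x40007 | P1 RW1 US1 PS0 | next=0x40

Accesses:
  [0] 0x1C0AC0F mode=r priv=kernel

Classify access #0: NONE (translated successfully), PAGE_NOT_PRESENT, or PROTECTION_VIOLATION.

Trace:
#0 VA=0x1C0AC0F (r,kernel):
  lvl0: tbl 0x3C, slot 14 ⇒ 0x3D007 (P1/RW1/US1/PS0)
  lvl1: tbl 0x3D, slot 10 ⇒ 0x40007 (P1/RW1/US1/PS0)
  ✓ 0x40C0F  — 2 lookups

Access #0 fault: NONE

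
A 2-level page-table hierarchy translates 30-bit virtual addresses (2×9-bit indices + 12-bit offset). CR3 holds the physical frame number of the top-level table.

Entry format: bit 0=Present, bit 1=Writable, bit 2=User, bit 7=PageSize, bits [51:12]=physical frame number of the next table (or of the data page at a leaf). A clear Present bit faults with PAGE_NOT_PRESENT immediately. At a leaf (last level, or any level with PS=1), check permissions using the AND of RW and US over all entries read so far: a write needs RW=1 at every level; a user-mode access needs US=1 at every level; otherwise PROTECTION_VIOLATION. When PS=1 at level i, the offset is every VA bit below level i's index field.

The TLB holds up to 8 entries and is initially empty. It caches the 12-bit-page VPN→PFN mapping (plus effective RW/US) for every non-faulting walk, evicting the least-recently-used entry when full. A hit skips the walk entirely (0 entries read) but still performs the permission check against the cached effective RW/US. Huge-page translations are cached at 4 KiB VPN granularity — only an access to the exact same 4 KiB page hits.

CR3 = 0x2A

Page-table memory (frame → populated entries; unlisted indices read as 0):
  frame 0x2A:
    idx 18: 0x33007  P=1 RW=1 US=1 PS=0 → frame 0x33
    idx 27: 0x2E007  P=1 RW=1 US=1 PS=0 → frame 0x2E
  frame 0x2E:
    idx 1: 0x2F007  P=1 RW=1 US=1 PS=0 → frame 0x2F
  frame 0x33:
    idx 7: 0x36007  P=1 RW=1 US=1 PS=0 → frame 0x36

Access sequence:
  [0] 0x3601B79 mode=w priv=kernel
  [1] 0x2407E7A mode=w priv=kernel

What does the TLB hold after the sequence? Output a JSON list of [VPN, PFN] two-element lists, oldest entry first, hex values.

Trace:
#0 VA=0x3601B79 (w,kernel):
  [0] read 0x2A idx=27: raw=0x2E007 flags P=1 W=1 U=1 S=0
  [1] read 0x2E idx=1: raw=0x2F007 flags P=1 W=1 U=1 S=0
  → PA=0x2FB79  (2 entries read)
#1 VA=0x2407E7A (w,kernel):
  [0] read 0x2A idx=18: raw=0x33007 flags P=1 W=1 U=1 S=0
  [1] read 0x33 idx=7: raw=0x36007 flags P=1 W=1 U=1 S=0
  → PA=0x36E7A  (2 entries read)

TLB: [["0x3601", "0x2F"], ["0x2407", "0x36"]]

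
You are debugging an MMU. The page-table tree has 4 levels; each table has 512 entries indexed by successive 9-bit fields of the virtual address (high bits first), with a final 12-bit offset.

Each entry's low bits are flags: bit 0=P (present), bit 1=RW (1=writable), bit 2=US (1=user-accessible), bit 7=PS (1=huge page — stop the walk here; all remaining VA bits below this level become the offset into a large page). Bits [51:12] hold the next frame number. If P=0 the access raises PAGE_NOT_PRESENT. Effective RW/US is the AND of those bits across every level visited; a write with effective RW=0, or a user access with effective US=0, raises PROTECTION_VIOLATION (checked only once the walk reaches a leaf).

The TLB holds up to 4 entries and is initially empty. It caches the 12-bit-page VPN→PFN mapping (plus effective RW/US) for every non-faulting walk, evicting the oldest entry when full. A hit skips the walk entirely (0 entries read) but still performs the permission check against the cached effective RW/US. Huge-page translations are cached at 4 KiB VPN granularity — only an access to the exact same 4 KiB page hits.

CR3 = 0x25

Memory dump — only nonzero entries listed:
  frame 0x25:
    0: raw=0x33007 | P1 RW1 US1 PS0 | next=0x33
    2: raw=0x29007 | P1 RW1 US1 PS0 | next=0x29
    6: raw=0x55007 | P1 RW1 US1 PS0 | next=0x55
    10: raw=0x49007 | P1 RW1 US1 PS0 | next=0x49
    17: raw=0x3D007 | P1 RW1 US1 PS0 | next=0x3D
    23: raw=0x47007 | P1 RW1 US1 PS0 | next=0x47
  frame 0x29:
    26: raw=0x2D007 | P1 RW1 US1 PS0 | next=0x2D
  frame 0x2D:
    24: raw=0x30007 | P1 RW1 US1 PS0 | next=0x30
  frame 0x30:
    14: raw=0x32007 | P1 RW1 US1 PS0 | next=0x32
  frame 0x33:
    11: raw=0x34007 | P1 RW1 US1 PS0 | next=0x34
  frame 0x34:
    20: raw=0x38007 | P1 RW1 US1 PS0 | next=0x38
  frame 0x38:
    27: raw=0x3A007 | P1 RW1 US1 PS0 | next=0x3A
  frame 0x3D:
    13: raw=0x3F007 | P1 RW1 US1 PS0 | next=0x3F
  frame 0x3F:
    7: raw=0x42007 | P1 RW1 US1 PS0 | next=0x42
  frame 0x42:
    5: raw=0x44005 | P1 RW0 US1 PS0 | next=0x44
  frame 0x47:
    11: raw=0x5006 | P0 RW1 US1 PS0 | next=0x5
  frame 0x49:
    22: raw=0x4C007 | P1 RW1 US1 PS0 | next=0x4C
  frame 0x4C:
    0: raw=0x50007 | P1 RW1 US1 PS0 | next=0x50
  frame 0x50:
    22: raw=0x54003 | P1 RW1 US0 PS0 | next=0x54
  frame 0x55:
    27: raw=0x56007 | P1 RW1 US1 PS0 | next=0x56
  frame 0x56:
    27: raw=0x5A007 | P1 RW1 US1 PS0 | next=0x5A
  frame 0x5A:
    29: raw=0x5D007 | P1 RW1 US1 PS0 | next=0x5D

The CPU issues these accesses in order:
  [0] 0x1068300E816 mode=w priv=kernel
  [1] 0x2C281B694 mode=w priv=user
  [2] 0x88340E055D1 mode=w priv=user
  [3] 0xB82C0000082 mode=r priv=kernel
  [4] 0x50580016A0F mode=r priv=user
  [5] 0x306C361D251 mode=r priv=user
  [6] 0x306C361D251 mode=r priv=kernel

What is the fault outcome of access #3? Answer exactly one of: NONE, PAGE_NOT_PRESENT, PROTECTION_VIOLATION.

Per-access translation:
#0 VA=0x1068300E816 (w,kernel):
  L0: frame=0x25 idx=2 entry=0x29007 [P=1 RW=1 US=1 PS=0]
  L1: frame=0x29 idx=26 entry=0x2D007 [P=1 RW=1 US=1 PS=0]
  L2: frame=0x2D idx=24 entry=0x30007 [P=1 RW=1 US=1 PS=0]
  L3: frame=0x30 idx=14 entry=0x32007 [P=1 RW=1 US=1 PS=0]
  → PA=0x32816  (4 entries read)
#1 VA=0x2C281B694 (w,user):
  L0: frame=0x25 idx=0 entry=0x33007 [P=1 RW=1 US=1 PS=0]
  L1: frame=0x33 idx=11 entry=0x34007 [P=1 RW=1 US=1 PS=0]
  L2: frame=0x34 idx=20 entry=0x38007 [P=1 RW=1 US=1 PS=0]
  L3: frame=0x38 idx=27 entry=0x3A007 [P=1 RW=1 US=1 PS=0]
  → PA=0x3A694  (4 entries read)
#2 VA=0x88340E055D1 (w,user):
  L0: frame=0x25 idx=17 entry=0x3D007 [P=1 RW=1 US=1 PS=0]
  L1: frame=0x3D idx=13 entry=0x3F007 [P=1 RW=1 US=1 PS=0]
  L2: frame=0x3F idx=7 entry=0x42007 [P=1 RW=1 US=1 PS=0]
  L3: frame=0x42 idx=5 entry=0x44005 [P=1 RW=0 US=1 PS=0]
  ⇒ fault: PROTECTION_VIOLATION  — 4 lookups
#3 VA=0xB82C0000082 (r,kernel):
  L0: frame=0x25 idx=23 entry=0x47007 [P=1 RW=1 US=1 PS=0]
  L1: frame=0x47 idx=11 entry=0x5006 [P=0 RW=1 US=1 PS=0]
  ⇒ fault: PAGE_NOT_PRESENT  — 2 lookups
#4 VA=0x50580016A0F (r,user):
  L0: frame=0x25 idx=10 entry=0x49007 [P=1 RW=1 US=1 PS=0]
  L1: frame=0x49 idx=22 entry=0x4C007 [P=1 RW=1 US=1 PS=0]
  L2: frame=0x4C idx=0 entry=0x50007 [P=1 RW=1 US=1 PS=0]
  L3: frame=0x50 idx=22 entry=0x54003 [P=1 RW=1 US=0 PS=0]
  ⇒ fault: PROTECTION_VIOLATION  — 4 lookups
#5 VA=0x306C361D251 (r,user):
  L0: frame=0x25 idx=6 entry=0x55007 [P=1 RW=1 US=1 PS=0]
  L1: frame=0x55 idx=27 entry=0x56007 [P=1 RW=1 US=1 PS=0]
  L2: frame=0x56 idx=27 entry=0x5A007 [P=1 RW=1 US=1 PS=0]
  L3: frame=0x5A idx=29 entry=0x5D007 [P=1 RW=1 US=1 PS=0]
  → PA=0x5D251  (4 entries read)
#6 VA=0x306C361D251 (r,kernel):
  TLB hit vpn=0x306C361D → PA=0x5D251

Access #3 fault: PAGE_NOT_PRESENT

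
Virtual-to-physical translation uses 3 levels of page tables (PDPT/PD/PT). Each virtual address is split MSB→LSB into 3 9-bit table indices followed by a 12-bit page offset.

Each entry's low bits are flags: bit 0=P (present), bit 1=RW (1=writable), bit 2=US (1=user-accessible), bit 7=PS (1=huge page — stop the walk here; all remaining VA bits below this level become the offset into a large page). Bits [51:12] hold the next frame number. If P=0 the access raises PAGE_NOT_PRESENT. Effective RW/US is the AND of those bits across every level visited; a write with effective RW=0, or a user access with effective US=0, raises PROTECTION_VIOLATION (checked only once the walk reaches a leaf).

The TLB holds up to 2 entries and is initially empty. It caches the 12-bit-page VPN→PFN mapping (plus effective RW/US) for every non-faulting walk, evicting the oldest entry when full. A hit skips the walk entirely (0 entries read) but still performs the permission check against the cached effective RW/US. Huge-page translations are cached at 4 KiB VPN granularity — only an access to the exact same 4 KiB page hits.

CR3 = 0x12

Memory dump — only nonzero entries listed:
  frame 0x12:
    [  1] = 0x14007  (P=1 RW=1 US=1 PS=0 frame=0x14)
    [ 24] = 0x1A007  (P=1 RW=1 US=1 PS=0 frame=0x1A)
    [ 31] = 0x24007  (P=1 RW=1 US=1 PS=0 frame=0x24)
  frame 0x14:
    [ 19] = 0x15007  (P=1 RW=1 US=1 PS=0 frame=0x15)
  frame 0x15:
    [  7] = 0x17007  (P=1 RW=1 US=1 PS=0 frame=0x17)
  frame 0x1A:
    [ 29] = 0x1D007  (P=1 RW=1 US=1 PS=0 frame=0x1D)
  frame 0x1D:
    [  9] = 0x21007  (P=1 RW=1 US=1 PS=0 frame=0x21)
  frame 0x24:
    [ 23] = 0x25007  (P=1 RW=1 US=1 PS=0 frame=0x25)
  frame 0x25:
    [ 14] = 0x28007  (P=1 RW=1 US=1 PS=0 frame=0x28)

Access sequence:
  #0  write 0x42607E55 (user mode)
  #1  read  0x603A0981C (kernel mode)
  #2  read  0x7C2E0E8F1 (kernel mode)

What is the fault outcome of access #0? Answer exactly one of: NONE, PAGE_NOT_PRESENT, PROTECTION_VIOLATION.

Trace:
#0 VA=0x42607E55 (w,user):
  lvl0: tbl 0x12, slot 1 ⇒ 0x14007 (P1/RW1/US1/PS0)
  lvl1: tbl 0x14, slot 19 ⇒ 0x15007 (P1/RW1/US1/PS0)
  lvl2: tbl 0x15, slot 7 ⇒ 0x17007 (P1/RW1/US1/PS0)
  ⇒ phys 0x17E55  [3 reads]
#1 VA=0x603A0981C (r,kernel):
  lvl0: tbl 0x12, slot 24 ⇒ 0x1A007 (P1/RW1/US1/PS0)
  lvl1: tbl 0x1A, slot 29 ⇒ 0x1D007 (P1/RW1/US1/PS0)
  lvl2: tbl 0x1D, slot 9 ⇒ 0x21007 (P1/RW1/US1/PS0)
  ⇒ phys 0x2181C  [3 reads]
#2 VA=0x7C2E0E8F1 (r,kernel):
  lvl0: tbl 0x12, slot 31 ⇒ 0x24007 (P1/RW1/US1/PS0)
  lvl1: tbl 0x24, slot 23 ⇒ 0x25007 (P1/RW1/US1/PS0)
  lvl2: tbl 0x25, slot 14 ⇒ 0x28007 (P1/RW1/US1/PS0)
  ⇒ phys 0x288F1  [3 reads]

Access #0 fault: NONE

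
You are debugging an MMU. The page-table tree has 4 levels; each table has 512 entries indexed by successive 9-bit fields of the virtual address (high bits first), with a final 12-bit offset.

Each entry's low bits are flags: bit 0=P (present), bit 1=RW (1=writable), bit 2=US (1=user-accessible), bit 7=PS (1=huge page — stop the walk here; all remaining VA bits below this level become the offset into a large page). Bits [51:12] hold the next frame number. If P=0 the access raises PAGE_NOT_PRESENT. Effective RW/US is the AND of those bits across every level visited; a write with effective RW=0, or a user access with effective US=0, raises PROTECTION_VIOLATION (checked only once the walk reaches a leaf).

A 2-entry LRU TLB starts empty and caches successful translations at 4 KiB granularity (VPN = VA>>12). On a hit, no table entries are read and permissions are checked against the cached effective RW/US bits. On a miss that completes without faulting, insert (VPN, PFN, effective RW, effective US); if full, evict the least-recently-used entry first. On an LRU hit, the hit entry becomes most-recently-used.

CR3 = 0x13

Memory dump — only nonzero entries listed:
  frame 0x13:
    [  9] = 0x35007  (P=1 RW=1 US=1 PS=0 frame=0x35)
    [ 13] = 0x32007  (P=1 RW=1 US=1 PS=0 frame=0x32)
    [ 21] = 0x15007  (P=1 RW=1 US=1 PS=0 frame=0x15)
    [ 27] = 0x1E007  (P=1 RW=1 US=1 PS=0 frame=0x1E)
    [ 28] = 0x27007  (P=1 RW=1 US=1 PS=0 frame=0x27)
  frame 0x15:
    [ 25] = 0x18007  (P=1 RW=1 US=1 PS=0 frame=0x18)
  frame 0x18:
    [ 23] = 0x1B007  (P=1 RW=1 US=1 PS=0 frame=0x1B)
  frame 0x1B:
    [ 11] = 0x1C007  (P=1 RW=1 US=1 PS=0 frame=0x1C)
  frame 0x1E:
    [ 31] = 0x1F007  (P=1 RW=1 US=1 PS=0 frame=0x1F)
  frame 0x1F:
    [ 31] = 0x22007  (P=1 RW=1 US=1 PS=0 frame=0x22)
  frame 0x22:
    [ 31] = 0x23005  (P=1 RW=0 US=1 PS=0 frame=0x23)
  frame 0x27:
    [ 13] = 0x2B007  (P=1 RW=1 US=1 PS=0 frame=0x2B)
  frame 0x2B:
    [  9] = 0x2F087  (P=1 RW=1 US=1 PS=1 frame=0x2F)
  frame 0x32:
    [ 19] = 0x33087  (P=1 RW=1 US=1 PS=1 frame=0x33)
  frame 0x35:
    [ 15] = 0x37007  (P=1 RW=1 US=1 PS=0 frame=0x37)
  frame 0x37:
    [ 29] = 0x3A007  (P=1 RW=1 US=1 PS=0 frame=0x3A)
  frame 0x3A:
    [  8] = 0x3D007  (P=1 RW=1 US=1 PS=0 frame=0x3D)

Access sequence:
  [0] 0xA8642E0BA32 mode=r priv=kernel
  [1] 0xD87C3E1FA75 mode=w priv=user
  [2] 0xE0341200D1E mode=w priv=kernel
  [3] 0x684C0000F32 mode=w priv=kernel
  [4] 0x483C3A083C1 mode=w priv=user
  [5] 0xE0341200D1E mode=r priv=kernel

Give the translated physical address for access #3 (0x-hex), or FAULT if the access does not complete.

Walk each access:
#0 VA=0xA8642E0BA32 (r,kernel):
  L0 @0x13[21] → 0x15007  P=1,RW=1,US=1,PS=0
  L1 @0x15[25] → 0x18007  P=1,RW=1,US=1,PS=0
  L2 @0x18[23] → 0x1B007  P=1,RW=1,US=1,PS=0
  L3 @0x1B[11] → 0x1C007  P=1,RW=1,US=1,PS=0
  ✓ 0x1CA32  — 4 lookups
#1 VA=0xD87C3E1FA75 (w,user):
  L0 @0x13[27] → 0x1E007  P=1,RW=1,US=1,PS=0
  L1 @0x1E[31] → 0x1F007  P=1,RW=1,US=1,PS=0
  L2 @0x1F[31] → 0x22007  P=1,RW=1,US=1,PS=0
  L3 @0x22[31] → 0x23005  P=1,RW=0,US=1,PS=0
  → PROTECTION_VIOLATION  (4 entries read)
#2 VA=0xE0341200D1E (w,kernel):
  L0 @0x13[28] → 0x27007  P=1,RW=1,US=1,PS=0
  L1 @0x27[13] → 0x2B007  P=1,RW=1,US=1,PS=0
  L2 @0x2B[9] → 0x2F087  P=1,RW=1,US=1,PS=1
  ✓ 0x2FD1E (huge @L2)  — 3 lookups
#3 VA=0x684C0000F32 (w,kernel):
  L0 @0x13[13] → 0x32007  P=1,RW=1,US=1,PS=0
  L1 @0x32[19] → 0x33087  P=1,RW=1,US=1,PS=1
  ✓ 0x33F32 (huge @L1)  — 2 lookups
#4 VA=0x483C3A083C1 (w,user):
  L0 @0x13[9] → 0x35007  P=1,RW=1,US=1,PS=0
  L1 @0x35[15] → 0x37007  P=1,RW=1,US=1,PS=0
  L2 @0x37[29] → 0x3A007  P=1,RW=1,US=1,PS=0
  L3 @0x3A[8] → 0x3D007  P=1,RW=1,US=1,PS=0
  ✓ 0x3D3C1  — 4 lookups
#5 VA=0xE0341200D1E (r,kernel):
  L0 @0x13[28] → 0x27007  P=1,RW=1,US=1,PS=0
  L1 @0x27[13] → 0x2B007  P=1,RW=1,US=1,PS=0
  L2 @0x2B[9] → 0x2F087  P=1,RW=1,US=1,PS=1
  ✓ 0x2FD1E (huge @L2)  — 3 lookups

Access #3 PA: 0x33F32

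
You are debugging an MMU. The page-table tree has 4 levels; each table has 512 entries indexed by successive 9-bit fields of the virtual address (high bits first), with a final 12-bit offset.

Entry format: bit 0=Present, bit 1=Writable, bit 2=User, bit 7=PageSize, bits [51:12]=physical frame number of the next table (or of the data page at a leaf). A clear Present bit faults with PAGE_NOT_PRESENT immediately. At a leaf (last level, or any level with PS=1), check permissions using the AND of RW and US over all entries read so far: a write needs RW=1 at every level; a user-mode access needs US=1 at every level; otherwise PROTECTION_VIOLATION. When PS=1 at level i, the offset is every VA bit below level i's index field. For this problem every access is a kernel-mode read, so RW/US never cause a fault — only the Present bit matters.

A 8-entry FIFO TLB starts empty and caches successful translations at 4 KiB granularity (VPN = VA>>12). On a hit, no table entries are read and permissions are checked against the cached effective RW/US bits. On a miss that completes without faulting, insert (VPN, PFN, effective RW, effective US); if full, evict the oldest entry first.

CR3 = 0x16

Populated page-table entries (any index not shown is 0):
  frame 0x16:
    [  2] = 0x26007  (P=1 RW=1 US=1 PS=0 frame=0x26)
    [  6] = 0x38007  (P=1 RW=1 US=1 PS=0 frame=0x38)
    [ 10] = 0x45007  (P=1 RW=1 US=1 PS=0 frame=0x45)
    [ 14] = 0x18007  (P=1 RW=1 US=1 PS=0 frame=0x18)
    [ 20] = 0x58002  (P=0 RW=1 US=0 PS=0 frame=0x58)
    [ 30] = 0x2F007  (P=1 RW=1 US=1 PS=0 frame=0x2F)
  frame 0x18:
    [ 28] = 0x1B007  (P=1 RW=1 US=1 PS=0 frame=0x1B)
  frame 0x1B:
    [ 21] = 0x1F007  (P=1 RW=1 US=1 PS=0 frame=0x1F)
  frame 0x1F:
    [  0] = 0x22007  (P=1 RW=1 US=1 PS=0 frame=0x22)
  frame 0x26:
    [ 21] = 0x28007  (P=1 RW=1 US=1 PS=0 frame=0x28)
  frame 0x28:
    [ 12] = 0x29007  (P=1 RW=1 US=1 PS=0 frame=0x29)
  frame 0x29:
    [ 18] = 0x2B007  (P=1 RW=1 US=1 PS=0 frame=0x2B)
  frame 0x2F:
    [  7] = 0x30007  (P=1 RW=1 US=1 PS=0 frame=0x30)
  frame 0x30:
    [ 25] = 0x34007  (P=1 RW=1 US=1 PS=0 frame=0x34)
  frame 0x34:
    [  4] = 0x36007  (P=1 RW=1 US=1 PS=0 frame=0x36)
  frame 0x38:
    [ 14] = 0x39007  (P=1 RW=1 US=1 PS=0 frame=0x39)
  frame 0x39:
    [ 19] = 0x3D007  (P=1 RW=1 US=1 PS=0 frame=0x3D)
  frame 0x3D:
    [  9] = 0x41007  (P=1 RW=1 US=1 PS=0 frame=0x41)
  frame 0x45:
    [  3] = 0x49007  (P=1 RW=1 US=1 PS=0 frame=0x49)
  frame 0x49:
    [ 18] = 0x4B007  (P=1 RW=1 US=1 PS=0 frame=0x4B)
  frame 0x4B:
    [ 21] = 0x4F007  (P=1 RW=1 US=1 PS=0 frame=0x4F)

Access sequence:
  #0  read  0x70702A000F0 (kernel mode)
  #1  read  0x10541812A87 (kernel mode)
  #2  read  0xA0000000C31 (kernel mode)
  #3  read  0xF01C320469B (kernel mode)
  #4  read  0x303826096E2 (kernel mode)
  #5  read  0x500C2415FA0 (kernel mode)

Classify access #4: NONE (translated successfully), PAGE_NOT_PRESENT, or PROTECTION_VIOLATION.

Walk each access:
#0 VA=0x70702A000F0 (r,kernel):
  L0 @0x16[14] → 0x18007  P=1,RW=1,US=1,PS=0
  L1 @0x18[28] → 0x1B007  P=1,RW=1,US=1,PS=0
  L2 @0x1B[21] → 0x1F007  P=1,RW=1,US=1,PS=0
  L3 @0x1F[0] → 0x22007  P=1,RW=1,US=1,PS=0
  ⇒ phys 0x220F0  [4 reads]
#1 VA=0x10541812A87 (r,kernel):
  L0 @0x16[2] → 0x26007  P=1,RW=1,US=1,PS=0
  L1 @0x26[21] → 0x28007  P=1,RW=1,US=1,PS=0
  L2 @0x28[12] → 0x29007  P=1,RW=1,US=1,PS=0
  L3 @0x29[18] → 0x2B007  P=1,RW=1,US=1,PS=0
  ⇒ phys 0x2BA87  [4 reads]
#2 VA=0xA0000000C31 (r,kernel):
  L0 @0x16[20] → 0x58002  P=0,RW=1,US=0,PS=0
  ⇒ fault: PAGE_NOT_PRESENT  — 1 lookups
#3 VA=0xF01C320469B (r,kernel):
  L0 @0x16[30] → 0x2F007  P=1,RW=1,US=1,PS=0
  L1 @0x2F[7] → 0x30007  P=1,RW=1,US=1,PS=0
  L2 @0x30[25] → 0x34007  P=1,RW=1,US=1,PS=0
  L3 @0x34[4] → 0x36007  P=1,RW=1,US=1,PS=0
  ⇒ phys 0x3669B  [4 reads]
#4 VA=0x303826096E2 (r,kernel):
  L0 @0x16[6] → 0x38007  P=1,RW=1,US=1,PS=0
  L1 @0x38[14] → 0x39007  P=1,RW=1,US=1,PS=0
  L2 @0x39[19] → 0x3D007  P=1,RW=1,US=1,PS=0
  L3 @0x3D[9] → 0x41007  P=1,RW=1,US=1,PS=0
  ⇒ phys 0x416E2  [4 reads]
#5 VA=0x500C2415FA0 (r,kernel):
  L0 @0x16[10] → 0x45007  P=1,RW=1,US=1,PS=0
  L1 @0x45[3] → 0x49007  P=1,RW=1,US=1,PS=0
  L2 @0x49[18] → 0x4B007  P=1,RW=1,US=1,PS=0
  L3 @0x4B[21] → 0x4F007  P=1,RW=1,US=1,PS=0
  ⇒ phys 0x4FFA0  [4 reads]

Access #4 fault: NONE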